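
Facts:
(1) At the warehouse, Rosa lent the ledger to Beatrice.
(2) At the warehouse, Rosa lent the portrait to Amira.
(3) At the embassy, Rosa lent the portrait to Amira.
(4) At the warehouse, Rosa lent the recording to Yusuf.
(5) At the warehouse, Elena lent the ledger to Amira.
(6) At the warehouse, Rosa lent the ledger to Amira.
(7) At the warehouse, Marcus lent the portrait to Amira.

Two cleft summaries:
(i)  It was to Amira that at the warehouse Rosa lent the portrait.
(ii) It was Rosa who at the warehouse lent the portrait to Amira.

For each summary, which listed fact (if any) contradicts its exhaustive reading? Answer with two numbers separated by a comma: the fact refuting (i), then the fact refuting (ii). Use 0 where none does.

0, 7

Summary (i) focuses "Amira" (the recipient); background same agent, thing, setting (Rosa / the portrait / at the warehouse). No fact matches that background with a different recipient, so 0.
Summary (ii) focuses "Rosa" (the agent); background same thing, recipient, setting (the portrait / Amira / at the warehouse). Fact (7) matches that background with agent = Marcus — refutes (ii).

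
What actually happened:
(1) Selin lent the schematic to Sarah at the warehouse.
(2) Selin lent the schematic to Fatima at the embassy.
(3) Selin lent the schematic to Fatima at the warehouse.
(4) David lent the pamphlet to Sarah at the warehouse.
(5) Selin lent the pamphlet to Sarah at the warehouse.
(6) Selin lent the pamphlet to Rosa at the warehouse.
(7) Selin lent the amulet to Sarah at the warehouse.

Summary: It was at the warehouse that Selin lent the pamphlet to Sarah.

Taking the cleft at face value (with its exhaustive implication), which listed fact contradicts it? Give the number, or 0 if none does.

The cleft puts "at the warehouse" in focus and presupposes the open proposition with agent = Selin, thing = the pamphlet, recipient = Sarah.
The exhaustive reading says no other setting fits that background.
Every other fact differs from the presupposition on some backgrounded slot, so none challenges the exhaustivity.

0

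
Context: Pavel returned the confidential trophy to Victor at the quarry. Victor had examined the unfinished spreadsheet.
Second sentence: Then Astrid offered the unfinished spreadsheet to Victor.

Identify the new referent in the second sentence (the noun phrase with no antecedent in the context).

Astrid

"the unfinished spreadsheet" and "Victor" in the second sentence are given — already mentioned in the context.
"Astrid" has no antecedent in the context; it is discourse-new.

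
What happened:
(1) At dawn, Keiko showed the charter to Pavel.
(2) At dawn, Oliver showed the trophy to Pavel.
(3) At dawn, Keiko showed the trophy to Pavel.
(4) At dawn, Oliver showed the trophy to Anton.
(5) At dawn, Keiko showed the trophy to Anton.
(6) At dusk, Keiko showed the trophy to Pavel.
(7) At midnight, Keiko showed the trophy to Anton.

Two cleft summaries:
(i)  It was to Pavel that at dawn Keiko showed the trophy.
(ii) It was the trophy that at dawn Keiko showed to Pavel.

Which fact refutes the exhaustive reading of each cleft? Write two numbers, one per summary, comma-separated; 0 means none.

5, 1

Summary (i) focuses "Pavel" (the recipient); background Keiko as agent and the trophy as thing and at dawn as setting. Fact (5) matches that background with recipient = Anton — refutes (i).
Summary (ii) focuses "the trophy" (the thing); background Keiko as agent and Pavel as recipient and at dawn as setting. Fact (1) matches that background with thing = the charter — refutes (ii).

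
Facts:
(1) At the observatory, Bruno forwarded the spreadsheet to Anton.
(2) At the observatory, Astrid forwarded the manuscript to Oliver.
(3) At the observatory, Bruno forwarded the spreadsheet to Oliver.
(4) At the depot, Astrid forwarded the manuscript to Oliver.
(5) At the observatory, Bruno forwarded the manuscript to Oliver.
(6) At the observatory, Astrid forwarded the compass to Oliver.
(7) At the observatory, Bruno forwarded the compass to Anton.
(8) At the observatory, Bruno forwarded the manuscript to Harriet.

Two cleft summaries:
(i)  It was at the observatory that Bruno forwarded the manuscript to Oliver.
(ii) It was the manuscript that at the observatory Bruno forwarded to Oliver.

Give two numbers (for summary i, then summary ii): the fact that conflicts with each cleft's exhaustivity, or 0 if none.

(i): focus "at the observatory". No fact shares Bruno as agent and the manuscript as thing and Oliver as recipient with a different setting. 0.
(ii): focus "the manuscript". Looking for Bruno as agent and Oliver as recipient and at the observatory as setting with some other thing — fact (3) has the spreadsheet there. Refuted.

0, 3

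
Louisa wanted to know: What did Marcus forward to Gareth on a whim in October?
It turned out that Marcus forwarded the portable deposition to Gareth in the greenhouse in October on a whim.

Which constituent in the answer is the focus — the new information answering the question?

the portable deposition

The wh-word "what" asks about the direct object.
In the answer, "Marcus", "to Gareth", "on a whim" and "in October" are given — repeated from the question.
"in the greenhouse" is also new, but it specifies the location, which is not what the question asks about — so it is not the focus.
The constituent filling the direct object gap is "the portable deposition"; that is the focus.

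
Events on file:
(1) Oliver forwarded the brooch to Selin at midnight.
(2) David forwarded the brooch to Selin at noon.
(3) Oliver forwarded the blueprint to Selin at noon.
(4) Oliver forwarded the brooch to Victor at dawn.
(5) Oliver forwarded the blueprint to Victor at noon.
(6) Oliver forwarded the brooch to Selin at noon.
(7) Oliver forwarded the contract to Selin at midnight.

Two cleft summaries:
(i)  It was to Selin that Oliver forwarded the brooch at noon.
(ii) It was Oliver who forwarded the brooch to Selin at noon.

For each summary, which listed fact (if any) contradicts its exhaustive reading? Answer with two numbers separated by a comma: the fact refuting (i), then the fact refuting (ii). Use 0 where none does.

(i): focus "Selin". No fact shares same agent, thing, setting (Oliver / the brooch / at noon) with a different recipient. 0.
(ii): focus "Oliver". Looking for same thing, recipient, setting (the brooch / Selin / at noon) with some other agent — fact (2) has David there. Refuted.

0, 2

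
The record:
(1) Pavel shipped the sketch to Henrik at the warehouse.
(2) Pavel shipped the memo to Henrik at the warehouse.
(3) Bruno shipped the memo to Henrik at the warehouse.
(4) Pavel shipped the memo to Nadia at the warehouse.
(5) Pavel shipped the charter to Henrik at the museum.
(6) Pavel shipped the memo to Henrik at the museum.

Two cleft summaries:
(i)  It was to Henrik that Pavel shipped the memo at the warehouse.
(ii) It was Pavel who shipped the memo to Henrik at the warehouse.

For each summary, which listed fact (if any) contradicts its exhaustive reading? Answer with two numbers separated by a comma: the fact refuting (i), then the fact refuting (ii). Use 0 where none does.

4, 3

Summary (i) focuses "Henrik" (the recipient); background Pavel as agent and the memo as thing and at the warehouse as setting. Fact (4) matches that background with recipient = Nadia — refutes (i).
Summary (ii) focuses "Pavel" (the agent); background the memo as thing and Henrik as recipient and at the warehouse as setting. Fact (3) matches that background with agent = Bruno — refutes (ii).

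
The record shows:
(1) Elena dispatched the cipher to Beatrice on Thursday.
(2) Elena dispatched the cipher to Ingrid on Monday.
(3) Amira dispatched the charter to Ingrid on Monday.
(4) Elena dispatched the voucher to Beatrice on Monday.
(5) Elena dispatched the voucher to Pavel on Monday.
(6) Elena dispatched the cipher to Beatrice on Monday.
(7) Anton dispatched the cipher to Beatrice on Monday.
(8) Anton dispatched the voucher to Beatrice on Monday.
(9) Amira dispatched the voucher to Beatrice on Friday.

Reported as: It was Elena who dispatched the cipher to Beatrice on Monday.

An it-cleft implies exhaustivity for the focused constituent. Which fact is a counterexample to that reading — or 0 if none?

7

The cleft puts "Elena" in focus and presupposes the open proposition with the cipher as thing and Beatrice as recipient and on Monday as setting.
The exhaustive reading says no other agent fits that background.
But fact (7) also has the cipher as thing and Beatrice as recipient and on Monday as setting, with agent = Anton — so the exhaustive reading fails.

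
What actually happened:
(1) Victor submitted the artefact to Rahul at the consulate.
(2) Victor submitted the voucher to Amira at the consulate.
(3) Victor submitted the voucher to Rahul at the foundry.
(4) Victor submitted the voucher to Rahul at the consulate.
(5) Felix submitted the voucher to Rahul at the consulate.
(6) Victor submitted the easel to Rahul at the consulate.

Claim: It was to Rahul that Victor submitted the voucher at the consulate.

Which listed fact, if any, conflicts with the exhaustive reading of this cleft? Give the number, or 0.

Focus of the cleft: "Rahul" (the recipient). Presupposed background: same agent, thing, setting (Victor / the voucher / at the consulate).
Exhaustivity: Rahul is the only recipient satisfying that background.
But fact (2) also has same agent, thing, setting (Victor / the voucher / at the consulate), with recipient = Amira — so the exhaustive reading fails.

2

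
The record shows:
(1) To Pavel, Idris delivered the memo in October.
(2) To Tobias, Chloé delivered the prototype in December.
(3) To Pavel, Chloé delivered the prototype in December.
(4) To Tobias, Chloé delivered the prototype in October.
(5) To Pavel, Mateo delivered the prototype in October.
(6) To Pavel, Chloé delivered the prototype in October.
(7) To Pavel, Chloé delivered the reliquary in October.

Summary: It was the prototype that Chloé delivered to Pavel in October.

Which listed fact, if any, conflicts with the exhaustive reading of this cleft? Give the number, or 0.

7

The cleft puts "the prototype" in focus and presupposes the open proposition with same agent, recipient, setting (Chloé / Pavel / in October).
The exhaustive reading says no other thing fits that background.
Fact (7) shares the background but with thing = the reliquary; exhaustivity is violated.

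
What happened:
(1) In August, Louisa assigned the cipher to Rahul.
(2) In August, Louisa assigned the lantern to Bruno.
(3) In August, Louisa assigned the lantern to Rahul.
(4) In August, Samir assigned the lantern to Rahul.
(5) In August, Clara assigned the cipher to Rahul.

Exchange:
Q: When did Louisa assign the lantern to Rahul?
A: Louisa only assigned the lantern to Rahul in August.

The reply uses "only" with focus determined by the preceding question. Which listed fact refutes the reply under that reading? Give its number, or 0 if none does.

The question "When did ...?" targets the setting, so in the reply the focus falls on "in August".
"Only" then excludes alternative settings while the background — same agent, thing, recipient (Louisa / the lantern / Rahul) — is held fixed.
No listed fact shares that background with another setting. Nothing contradicts the reply.
(Fact (2) would refute a reading with focus on the recipient — but that is not what the question asks.)

0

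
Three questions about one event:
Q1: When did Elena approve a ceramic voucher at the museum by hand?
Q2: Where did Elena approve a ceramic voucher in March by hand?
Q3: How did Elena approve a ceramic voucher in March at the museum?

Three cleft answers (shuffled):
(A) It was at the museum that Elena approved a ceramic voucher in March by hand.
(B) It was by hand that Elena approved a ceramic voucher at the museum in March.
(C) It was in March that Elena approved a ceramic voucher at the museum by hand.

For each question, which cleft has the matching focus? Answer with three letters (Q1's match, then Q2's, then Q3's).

Q1 asks about the time; cleft (C) focuses "in March", which is the time — so Q1 → C.
Q2 asks about the location; cleft (A) focuses "at the museum", which is the location — so Q2 → A.
Q3 asks about the manner; cleft (B) focuses "by hand", which is the manner — so Q3 → B.
Mapping: Q1→C, Q2→A, Q3→B.

CAB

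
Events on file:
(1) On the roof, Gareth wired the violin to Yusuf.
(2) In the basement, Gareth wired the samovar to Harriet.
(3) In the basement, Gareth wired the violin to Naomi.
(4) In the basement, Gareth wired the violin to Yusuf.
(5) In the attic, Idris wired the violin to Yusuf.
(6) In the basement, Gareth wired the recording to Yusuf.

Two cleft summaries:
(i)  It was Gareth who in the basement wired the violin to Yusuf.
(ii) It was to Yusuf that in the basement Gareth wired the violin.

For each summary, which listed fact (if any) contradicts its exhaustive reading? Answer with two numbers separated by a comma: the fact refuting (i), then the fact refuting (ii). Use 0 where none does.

Summary (i) focuses "Gareth" (the agent); background the violin as thing and Yusuf as recipient and in the basement as setting. No fact matches that background with a different agent, so 0.
Summary (ii) focuses "Yusuf" (the recipient); background Gareth as agent and the violin as thing and in the basement as setting. Fact (3) matches that background with recipient = Naomi — refutes (ii).

0, 3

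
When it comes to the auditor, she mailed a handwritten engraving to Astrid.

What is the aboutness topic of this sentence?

the auditor

The construction explicitly marks "the auditor" as what the sentence is about — the topic.
The remainder of the clause is the comment (what is said about the topic).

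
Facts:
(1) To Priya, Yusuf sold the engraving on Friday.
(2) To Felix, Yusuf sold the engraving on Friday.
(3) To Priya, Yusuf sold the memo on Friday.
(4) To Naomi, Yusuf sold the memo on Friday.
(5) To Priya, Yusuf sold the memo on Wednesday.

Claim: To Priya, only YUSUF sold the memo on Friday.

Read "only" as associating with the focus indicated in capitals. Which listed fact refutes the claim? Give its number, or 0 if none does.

0

The capitals mark "Yusuf" as focus. So "only" rules out other agents, with the rest (thing = the memo, recipient = Priya, setting = on Friday) as background.
Every other fact changes something in the background, not just the agent. Nothing refutes the claim.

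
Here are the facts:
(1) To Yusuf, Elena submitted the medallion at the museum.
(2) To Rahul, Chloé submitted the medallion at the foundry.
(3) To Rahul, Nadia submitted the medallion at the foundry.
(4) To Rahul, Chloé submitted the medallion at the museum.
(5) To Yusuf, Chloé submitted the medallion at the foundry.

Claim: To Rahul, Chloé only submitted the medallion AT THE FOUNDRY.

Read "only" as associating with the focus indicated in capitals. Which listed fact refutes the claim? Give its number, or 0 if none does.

The capitals mark "at the foundry" as focus. So "only" rules out other settings, with the rest (Chloé as agent and the medallion as thing and Rahul as recipient) as background.
Fact (4) shares the background but differs in setting (at the museum) — a counterexample.

4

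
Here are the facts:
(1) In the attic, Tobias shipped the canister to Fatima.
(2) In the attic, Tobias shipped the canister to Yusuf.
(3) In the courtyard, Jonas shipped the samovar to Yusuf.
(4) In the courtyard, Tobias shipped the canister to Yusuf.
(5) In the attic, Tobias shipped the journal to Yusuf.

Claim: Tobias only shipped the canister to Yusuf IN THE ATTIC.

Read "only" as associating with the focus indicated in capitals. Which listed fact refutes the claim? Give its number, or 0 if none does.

The capitals mark "in the attic" as focus. So "only" rules out other settings, with the rest (agent = Tobias, thing = the canister, recipient = Yusuf) as background.
Fact (4) shares the background but differs in setting (in the courtyard) — a counterexample.

4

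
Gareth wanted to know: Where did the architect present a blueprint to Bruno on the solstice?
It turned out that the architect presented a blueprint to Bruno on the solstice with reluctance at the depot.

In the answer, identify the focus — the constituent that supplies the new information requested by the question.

at the depot

The wh-word "where" asks about the location.
In the answer, "the architect", "a blueprint", "to Bruno" and "on the solstice" are given — repeated from the question.
"with reluctance" is also new, but it specifies the manner, which is not what the question asks about — so it is not the focus.
The constituent filling the location gap is "at the depot"; that is the focus.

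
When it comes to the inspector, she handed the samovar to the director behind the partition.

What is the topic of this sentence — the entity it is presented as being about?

the inspector

The construction explicitly marks "the inspector" as what the sentence is about — the topic.
The remainder of the clause is the comment (what is said about the topic).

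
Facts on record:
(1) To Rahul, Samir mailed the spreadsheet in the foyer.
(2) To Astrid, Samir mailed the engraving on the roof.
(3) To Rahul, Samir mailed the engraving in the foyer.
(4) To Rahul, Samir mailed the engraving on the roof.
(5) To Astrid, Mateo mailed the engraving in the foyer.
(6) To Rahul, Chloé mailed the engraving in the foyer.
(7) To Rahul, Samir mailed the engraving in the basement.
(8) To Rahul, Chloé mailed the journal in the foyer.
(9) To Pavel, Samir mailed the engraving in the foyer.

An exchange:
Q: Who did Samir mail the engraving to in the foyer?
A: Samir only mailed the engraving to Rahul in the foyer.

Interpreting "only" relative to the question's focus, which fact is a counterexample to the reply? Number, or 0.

9

The question "Who did ... to ...?" targets the recipient, so in the reply the focus falls on "Rahul".
So "only" ranges over recipients; the rest (agent = Samir, thing = the engraving, setting = in the foyer) is presupposed.
Fact (9) keeps agent = Samir, thing = the engraving, setting = in the foyer but has recipient = Pavel; that refutes the reply.
(Fact (4) would refute a reading with focus on the setting — but that is not what the question asks.)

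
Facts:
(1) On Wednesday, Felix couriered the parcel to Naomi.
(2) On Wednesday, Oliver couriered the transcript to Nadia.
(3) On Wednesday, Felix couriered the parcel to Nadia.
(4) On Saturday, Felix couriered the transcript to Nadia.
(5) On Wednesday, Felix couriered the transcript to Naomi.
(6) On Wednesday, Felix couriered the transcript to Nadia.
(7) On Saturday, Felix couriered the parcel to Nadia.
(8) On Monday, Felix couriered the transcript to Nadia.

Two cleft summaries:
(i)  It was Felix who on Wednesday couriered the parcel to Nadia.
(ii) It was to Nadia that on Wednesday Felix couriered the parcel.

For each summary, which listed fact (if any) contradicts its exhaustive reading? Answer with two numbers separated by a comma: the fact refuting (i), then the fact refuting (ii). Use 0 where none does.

Summary (i) focuses "Felix" (the agent); background the parcel as thing and Nadia as recipient and on Wednesday as setting. No fact matches that background with a different agent, so 0.
Summary (ii) focuses "Nadia" (the recipient); background Felix as agent and the parcel as thing and on Wednesday as setting. Fact (1) matches that background with recipient = Naomi — refutes (ii).

0, 1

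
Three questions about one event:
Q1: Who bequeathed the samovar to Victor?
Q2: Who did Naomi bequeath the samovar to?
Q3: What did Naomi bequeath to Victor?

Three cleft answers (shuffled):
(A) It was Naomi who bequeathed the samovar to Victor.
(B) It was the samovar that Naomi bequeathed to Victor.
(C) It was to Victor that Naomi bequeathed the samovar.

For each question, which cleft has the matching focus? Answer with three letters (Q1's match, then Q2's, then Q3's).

Q1 asks about the subject (agent); cleft (A) focuses "Naomi", which is the subject (agent) — so Q1 → A.
Q2 asks about the recipient; cleft (C) focuses "to Victor", which is the recipient — so Q2 → C.
Q3 asks about the direct object; cleft (B) focuses "the samovar", which is the direct object — so Q3 → B.
Mapping: Q1→A, Q2→C, Q3→B.

ACB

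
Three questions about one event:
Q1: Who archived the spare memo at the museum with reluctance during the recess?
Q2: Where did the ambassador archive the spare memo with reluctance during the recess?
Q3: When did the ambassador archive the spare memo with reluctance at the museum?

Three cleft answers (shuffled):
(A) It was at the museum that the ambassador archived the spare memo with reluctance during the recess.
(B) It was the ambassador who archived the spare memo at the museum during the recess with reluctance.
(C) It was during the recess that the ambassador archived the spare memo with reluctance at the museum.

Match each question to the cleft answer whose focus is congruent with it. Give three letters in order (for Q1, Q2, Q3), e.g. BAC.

Q1 asks about the subject (agent); cleft (B) focuses "the ambassador", which is the subject (agent) — so Q1 → B.
Q2 asks about the location; cleft (A) focuses "at the museum", which is the location — so Q2 → A.
Q3 asks about the time; cleft (C) focuses "during the recess", which is the time — so Q3 → C.
Mapping: Q1→B, Q2→A, Q3→C.

BAC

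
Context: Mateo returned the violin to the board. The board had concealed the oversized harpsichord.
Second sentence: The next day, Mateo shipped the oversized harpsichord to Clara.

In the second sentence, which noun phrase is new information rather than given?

Clara

"Mateo" and "the oversized harpsichord" in the second sentence are given — already mentioned in the context.
"Clara" has no antecedent in the context; it is discourse-new.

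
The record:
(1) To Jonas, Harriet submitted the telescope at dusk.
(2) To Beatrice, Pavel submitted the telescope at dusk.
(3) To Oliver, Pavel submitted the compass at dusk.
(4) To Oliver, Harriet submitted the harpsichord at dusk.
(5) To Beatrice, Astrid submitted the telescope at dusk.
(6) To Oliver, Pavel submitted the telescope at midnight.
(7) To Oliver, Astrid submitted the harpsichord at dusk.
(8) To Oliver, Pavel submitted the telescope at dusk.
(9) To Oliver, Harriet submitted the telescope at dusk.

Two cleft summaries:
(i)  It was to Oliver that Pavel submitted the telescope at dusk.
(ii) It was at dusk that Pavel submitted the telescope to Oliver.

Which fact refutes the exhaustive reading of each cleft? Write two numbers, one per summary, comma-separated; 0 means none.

2, 6

(i): focus "Oliver". Looking for same agent, thing, setting (Pavel / the telescope / at dusk) with some other recipient — fact (2) has Beatrice there. Refuted.
(ii): focus "at dusk". Looking for same agent, thing, recipient (Pavel / the telescope / Oliver) with some other setting — fact (6) has at midnight there. Refuted.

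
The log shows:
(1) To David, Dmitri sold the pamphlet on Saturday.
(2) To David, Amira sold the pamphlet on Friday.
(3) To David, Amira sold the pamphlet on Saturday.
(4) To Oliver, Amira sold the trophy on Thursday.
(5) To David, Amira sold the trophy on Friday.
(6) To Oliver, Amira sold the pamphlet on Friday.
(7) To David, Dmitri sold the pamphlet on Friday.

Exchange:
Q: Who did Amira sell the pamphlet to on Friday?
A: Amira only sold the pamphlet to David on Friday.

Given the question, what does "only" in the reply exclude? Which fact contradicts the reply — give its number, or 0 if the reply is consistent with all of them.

The question "Who did ... to ...?" targets the recipient, so in the reply the focus falls on "David".
"Only" then excludes alternative recipients while the background — same agent, thing, setting (Amira / the pamphlet / on Friday) — is held fixed.
Fact (6) keeps same agent, thing, setting (Amira / the pamphlet / on Friday) but has recipient = Oliver; that refutes the reply.
(Fact (3) would refute a reading with focus on the setting — but that is not what the question asks.)

6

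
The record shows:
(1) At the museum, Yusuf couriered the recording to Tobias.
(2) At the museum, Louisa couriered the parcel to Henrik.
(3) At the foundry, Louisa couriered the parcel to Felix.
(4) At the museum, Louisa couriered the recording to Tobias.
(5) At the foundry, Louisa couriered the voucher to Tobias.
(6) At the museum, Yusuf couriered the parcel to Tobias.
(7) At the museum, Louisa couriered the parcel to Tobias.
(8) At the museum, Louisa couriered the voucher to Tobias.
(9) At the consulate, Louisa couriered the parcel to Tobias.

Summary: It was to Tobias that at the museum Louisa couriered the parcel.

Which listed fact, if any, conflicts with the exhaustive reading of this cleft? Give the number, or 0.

Focus of the cleft: "Tobias" (the recipient). Presupposed background: Louisa as agent and the parcel as thing and at the museum as setting.
Exhaustivity: Tobias is the only recipient satisfying that background.
Fact (2) shares the background but with recipient = Henrik; exhaustivity is violated.

2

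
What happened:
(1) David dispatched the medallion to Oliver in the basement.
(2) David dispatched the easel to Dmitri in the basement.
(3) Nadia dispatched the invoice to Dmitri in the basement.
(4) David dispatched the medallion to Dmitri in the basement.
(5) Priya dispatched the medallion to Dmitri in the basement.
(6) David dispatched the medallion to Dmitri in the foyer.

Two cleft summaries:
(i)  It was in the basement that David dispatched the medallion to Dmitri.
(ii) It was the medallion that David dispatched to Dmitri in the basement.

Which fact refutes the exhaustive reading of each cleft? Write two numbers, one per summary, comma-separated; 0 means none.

Summary (i) focuses "in the basement" (the setting); background agent = David, thing = the medallion, recipient = Dmitri. Fact (6) matches that background with setting = in the foyer — refutes (i).
Summary (ii) focuses "the medallion" (the thing); background agent = David, recipient = Dmitri, setting = in the basement. Fact (2) matches that background with thing = the easel — refutes (ii).

6, 2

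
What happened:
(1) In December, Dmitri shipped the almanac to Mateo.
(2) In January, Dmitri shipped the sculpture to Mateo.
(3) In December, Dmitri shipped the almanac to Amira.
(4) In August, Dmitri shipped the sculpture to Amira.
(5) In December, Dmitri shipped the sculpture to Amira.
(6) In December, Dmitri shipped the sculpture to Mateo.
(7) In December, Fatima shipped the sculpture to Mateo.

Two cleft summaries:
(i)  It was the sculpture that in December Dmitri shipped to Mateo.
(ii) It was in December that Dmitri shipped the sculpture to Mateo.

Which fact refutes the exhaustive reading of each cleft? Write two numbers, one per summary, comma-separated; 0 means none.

1, 2

(i): focus "the sculpture". Looking for Dmitri as agent and Mateo as recipient and in December as setting with some other thing — fact (1) has the almanac there. Refuted.
(ii): focus "in December". Looking for Dmitri as agent and the sculpture as thing and Mateo as recipient with some other setting — fact (2) has in January there. Refuted.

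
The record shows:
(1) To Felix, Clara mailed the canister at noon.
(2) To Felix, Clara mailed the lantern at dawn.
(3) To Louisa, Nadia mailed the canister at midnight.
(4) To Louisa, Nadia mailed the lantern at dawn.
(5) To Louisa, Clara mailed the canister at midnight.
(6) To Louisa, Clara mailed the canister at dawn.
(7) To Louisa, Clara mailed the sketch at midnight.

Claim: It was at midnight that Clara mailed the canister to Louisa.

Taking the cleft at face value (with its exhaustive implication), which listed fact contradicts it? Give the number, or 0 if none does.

The cleft puts "at midnight" in focus and presupposes the open proposition with agent = Clara, thing = the canister, recipient = Louisa.
The exhaustive reading says no other setting fits that background.
Fact (6) shares the background but with setting = at dawn; exhaustivity is violated.

6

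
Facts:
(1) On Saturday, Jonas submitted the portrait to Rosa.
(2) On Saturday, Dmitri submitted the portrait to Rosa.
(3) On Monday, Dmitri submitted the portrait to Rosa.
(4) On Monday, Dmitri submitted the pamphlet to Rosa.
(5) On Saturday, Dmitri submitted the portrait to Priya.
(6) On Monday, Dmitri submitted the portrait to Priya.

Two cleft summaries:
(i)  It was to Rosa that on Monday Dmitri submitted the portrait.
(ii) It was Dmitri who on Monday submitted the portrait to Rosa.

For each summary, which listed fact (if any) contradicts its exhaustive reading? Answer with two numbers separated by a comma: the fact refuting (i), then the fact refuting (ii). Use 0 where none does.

6, 0

Summary (i) focuses "Rosa" (the recipient); background same agent, thing, setting (Dmitri / the portrait / on Monday). Fact (6) matches that background with recipient = Priya — refutes (i).
Summary (ii) focuses "Dmitri" (the agent); background same thing, recipient, setting (the portrait / Rosa / on Monday). No fact matches that background with a different agent, so 0.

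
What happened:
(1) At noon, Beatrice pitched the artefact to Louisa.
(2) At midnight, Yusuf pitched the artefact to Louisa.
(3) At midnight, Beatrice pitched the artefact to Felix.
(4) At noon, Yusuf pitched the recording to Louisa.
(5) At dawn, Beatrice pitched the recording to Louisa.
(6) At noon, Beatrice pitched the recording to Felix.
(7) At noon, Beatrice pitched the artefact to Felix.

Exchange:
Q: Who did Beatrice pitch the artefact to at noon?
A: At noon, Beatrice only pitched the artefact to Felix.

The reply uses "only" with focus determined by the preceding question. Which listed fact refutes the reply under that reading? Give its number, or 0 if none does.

1

Answering "Who did ... to ...?" puts focus on the recipient — here, "Felix".
"Only" then excludes alternative recipients while the background — agent = Beatrice, thing = the artefact, setting = at noon — is held fixed.
Fact (1) shares the background with a different recipient (Louisa) — counterexample.
(Fact (3) would refute a reading with focus on the setting — but that is not what the question asks.)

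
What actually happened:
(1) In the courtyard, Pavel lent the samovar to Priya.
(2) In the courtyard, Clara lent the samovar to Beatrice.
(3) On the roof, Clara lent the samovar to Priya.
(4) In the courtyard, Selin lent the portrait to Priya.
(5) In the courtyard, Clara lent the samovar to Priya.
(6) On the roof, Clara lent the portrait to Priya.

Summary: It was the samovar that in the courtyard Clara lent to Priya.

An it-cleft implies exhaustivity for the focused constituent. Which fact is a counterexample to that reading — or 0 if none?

0

Focus of the cleft: "the samovar" (the thing). Presupposed background: same agent, recipient, setting (Clara / Priya / in the courtyard).
Exhaustivity: the samovar is the only thing satisfying that background.
No listed fact matches the background with a different thing. Exhaustivity holds.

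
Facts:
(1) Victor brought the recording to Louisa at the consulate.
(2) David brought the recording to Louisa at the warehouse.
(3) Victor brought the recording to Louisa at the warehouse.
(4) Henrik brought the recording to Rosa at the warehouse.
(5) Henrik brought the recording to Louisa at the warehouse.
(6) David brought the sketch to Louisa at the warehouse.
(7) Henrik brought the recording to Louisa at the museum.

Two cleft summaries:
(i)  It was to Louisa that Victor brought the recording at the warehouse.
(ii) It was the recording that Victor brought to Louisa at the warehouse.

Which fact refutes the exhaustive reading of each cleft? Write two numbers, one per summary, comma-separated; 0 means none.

0, 0

Summary (i) focuses "Louisa" (the recipient); background Victor as agent and the recording as thing and at the warehouse as setting. No fact matches that background with a different recipient, so 0.
Summary (ii) focuses "the recording" (the thing); background Victor as agent and Louisa as recipient and at the warehouse as setting. No fact matches that background with a different thing, so 0.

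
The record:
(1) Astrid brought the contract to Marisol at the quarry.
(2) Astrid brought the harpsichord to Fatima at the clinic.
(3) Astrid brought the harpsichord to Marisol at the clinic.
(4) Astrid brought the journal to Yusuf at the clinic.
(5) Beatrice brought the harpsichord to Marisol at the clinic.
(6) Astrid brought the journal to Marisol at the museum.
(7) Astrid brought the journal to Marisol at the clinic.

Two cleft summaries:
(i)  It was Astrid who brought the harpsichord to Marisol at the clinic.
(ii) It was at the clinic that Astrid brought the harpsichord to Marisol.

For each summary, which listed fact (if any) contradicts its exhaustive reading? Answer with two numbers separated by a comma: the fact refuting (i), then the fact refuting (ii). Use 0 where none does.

Summary (i) focuses "Astrid" (the agent); background same thing, recipient, setting (the harpsichord / Marisol / at the clinic). Fact (5) matches that background with agent = Beatrice — refutes (i).
Summary (ii) focuses "at the clinic" (the setting); background same agent, thing, recipient (Astrid / the harpsichord / Marisol). No fact matches that background with a different setting, so 0.

5, 0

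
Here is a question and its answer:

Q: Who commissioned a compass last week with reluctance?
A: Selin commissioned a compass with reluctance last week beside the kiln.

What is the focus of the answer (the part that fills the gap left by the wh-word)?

Selin

The wh-word "who" asks about the subject (agent).
In the answer, "a compass", "last week" and "with reluctance" are given — repeated from the question.
"beside the kiln" is also new, but it specifies the location, which is not what the question asks about — so it is not the focus.
The constituent filling the subject (agent) gap is "Selin"; that is the focus.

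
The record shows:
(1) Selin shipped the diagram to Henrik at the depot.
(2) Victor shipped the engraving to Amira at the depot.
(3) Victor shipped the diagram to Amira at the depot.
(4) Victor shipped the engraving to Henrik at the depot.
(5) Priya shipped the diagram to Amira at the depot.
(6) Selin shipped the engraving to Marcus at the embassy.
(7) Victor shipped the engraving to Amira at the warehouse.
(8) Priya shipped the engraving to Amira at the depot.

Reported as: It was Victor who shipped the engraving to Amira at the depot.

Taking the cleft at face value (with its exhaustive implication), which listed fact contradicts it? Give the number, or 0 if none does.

Focus of the cleft: "Victor" (the agent). Presupposed background: same thing, recipient, setting (the engraving / Amira / at the depot).
The exhaustive reading says no other agent fits that background.
But fact (8) also has same thing, recipient, setting (the engraving / Amira / at the depot), with agent = Priya — so the exhaustive reading fails.

8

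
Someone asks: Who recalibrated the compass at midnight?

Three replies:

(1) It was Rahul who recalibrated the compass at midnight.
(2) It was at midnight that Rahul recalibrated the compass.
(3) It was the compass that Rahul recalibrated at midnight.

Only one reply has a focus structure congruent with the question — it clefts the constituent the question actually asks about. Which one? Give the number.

1

The question word "who" targets the subject (agent).
Option (1) clefts "Rahul" — that matches what the question asks about.
Option (2) clefts "at midnight" — the time, not what was asked.
Option (3) clefts "the compass" — the direct object, not what was asked.
So the congruent reply is (1).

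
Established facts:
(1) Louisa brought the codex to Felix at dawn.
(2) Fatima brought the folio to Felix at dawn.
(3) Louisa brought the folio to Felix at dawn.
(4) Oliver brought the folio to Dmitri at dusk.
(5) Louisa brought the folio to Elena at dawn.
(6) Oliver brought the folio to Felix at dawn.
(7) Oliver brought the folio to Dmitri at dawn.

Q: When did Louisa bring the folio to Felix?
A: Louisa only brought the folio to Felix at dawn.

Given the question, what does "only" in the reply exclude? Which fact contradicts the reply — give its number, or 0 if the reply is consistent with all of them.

0

The question "When did ...?" targets the setting, so in the reply the focus falls on "at dawn".
"Only" then excludes alternative settings while the background — agent = Louisa, thing = the folio, recipient = Felix — is held fixed.
No listed fact shares that background with another setting. Nothing contradicts the reply.
(Fact (1) would refute a reading with focus on the thing — but that is not what the question asks.)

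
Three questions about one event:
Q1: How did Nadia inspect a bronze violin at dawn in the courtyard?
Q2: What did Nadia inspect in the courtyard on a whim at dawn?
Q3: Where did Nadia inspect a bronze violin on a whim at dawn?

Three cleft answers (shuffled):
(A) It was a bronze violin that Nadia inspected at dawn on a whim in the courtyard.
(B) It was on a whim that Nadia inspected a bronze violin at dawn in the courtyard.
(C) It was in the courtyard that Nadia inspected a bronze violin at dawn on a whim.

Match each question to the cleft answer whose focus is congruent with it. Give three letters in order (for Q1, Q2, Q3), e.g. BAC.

BAC

Q1 asks about the manner; cleft (B) focuses "on a whim", which is the manner — so Q1 → B.
Q2 asks about the direct object; cleft (A) focuses "a bronze violin", which is the direct object — so Q2 → A.
Q3 asks about the location; cleft (C) focuses "in the courtyard", which is the location — so Q3 → C.
Mapping: Q1→B, Q2→A, Q3→C.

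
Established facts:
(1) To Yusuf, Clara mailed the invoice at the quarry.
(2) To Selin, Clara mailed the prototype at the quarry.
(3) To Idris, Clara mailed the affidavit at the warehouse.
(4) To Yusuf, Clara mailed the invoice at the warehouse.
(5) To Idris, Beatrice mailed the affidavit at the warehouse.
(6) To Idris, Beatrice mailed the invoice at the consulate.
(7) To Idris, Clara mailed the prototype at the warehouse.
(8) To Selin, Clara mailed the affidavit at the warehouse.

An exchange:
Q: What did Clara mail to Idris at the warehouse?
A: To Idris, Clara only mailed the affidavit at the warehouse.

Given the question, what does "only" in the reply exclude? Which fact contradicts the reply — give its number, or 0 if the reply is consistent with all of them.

7

The question "What did ...?" targets the thing, so in the reply the focus falls on "the affidavit".
So "only" ranges over things; the rest (same agent, recipient, setting (Clara / Idris / at the warehouse)) is presupposed.
Fact (7) keeps same agent, recipient, setting (Clara / Idris / at the warehouse) but has thing = the prototype; that refutes the reply.
(Fact (8) would refute a reading with focus on the recipient — but that is not what the question asks.)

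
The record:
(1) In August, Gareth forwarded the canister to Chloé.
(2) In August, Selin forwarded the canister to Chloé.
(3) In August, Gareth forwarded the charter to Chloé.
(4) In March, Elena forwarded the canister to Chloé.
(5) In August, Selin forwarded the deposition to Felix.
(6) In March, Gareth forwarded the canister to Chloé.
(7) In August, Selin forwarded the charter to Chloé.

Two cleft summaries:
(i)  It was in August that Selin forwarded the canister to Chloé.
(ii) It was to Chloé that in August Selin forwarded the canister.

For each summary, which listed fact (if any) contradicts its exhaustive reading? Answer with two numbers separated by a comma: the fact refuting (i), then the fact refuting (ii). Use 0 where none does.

(i): focus "in August". No fact shares agent = Selin, thing = the canister, recipient = Chloé with a different setting. 0.
(ii): focus "Chloé". No fact shares agent = Selin, thing = the canister, setting = in August with a different recipient. 0.

0, 0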